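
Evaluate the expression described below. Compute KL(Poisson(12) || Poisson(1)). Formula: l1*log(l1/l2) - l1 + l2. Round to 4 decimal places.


KL divergence for Poisson:
KL = l1*log(l1/l2) - l1 + l2.
l1 = 12, l2 = 1.
log(12/1) = 2.484907.
l1*log(l1/l2) = 12 * 2.484907 = 29.81888.
KL = 29.81888 - 12 + 1 = 18.8189

18.8189


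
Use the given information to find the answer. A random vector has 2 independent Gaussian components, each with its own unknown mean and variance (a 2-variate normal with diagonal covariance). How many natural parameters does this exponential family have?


Exponential family dimension calculation:
Each univariate normal has two natural parameters (mu/sigma^2 and -1/(2 sigma^2)).
With 2 independent components, dim = 2 * 2 = 4.

4


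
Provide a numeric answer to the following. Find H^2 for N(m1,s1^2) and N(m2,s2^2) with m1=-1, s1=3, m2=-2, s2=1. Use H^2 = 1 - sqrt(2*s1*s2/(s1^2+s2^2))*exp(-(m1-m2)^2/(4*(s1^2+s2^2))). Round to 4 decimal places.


Squared Hellinger distance for Gaussians:
H^2 = 1 - sqrt(2*s1*s2/(s1^2+s2^2)) * exp(-(m1-m2)^2/(4*(s1^2+s2^2))).
s1^2 = 9, s2^2 = 1, s1^2+s2^2 = 10.
sqrt(2*3*1/(10)) = 0.774597.
(m1-m2)^2 = (1)^2 = 1.
exp(-1/(4*10)) = exp(-0.025) = 0.97531.
H^2 = 1 - 0.774597*0.97531 = 0.2445

0.2445


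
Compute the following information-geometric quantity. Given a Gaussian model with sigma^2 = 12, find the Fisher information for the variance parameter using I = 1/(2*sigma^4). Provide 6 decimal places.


Fisher information for variance: I(sigma^2) = 1/(2*sigma^4).
sigma^2 = 12, so sigma^4 = 144.
I = 1/(2*144) = 1/288 = 0.003472

0.003472


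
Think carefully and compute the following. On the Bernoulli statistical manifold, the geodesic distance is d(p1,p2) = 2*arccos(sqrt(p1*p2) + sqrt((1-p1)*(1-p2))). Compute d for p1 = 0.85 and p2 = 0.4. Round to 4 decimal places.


Geodesic distance on Bernoulli manifold:
d(p1,p2) = 2*arccos(sqrt(p1*p2) + sqrt((1-p1)*(1-p2))).
sqrt(p1*p2) = sqrt(0.85*0.4) = 0.583095.
sqrt((1-p1)*(1-p2)) = sqrt(0.15*0.6) = 0.3.
arg = 0.583095 + 0.3 = 0.883095.
d = 2*arccos(0.883095) = 0.9768

0.9768


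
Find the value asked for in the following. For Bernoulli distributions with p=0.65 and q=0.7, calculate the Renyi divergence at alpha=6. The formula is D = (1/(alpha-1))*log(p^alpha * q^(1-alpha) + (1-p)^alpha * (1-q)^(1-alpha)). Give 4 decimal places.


Renyi divergence of order alpha between Bernoulli distributions:
D = (1/(alpha-1))*log(p^alpha * q^(1-alpha) + (1-p)^alpha * (1-q)^(1-alpha)).
alpha = 6, p = 0.65, q = 0.7.
p^alpha * q^(1-alpha) = 0.65^6 * 0.7^-5 = 0.448735.
(1-p)^alpha * (1-q)^(1-alpha) = 0.35^6 * 0.3^-5 = 0.756488.
sum = 0.448735 + 0.756488 = 1.205223.
D = (1/5)*log(1.205223) = 0.0373

0.0373


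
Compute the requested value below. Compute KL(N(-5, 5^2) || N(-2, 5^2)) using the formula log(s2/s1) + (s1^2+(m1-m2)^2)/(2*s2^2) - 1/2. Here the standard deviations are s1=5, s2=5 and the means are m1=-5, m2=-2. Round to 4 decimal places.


KL divergence between normal distributions:
KL = log(s2/s1) + (s1^2 + (m1-m2)^2)/(2*s2^2) - 1/2.
log(5/5) = 0.0.
(5^2 + (-5--2)^2)/(2*5^2) = (25 + 9)/50 = 0.68.
KL = 0.0 + 0.68 - 0.5 = 0.1800

0.1800


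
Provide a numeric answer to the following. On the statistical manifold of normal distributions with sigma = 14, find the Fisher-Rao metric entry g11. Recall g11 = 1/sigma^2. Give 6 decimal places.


For the 2-parameter normal family, the Fisher metric has:
  g11 = 1/sigma^2, g22 = 2/sigma^2.
sigma = 14, sigma^2 = 196.
g11 = 0.005102

0.005102


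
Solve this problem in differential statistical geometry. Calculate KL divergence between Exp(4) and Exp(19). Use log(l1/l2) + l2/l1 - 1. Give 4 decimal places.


KL divergence for exponential family:
KL = log(l1/l2) + l2/l1 - 1.
log(4/19) = -1.558145.
19/4 = 4.75.
KL = -1.558145 + 4.75 - 1 = 2.1919

2.1919


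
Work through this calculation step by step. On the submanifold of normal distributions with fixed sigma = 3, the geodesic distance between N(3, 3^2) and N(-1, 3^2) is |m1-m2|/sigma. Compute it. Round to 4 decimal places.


On the fixed-variance normal subfamily, geodesic distance = |m1-m2|/sigma.
|3 - -1| = 4.
sigma = 3.
d = 4/3 = 1.3333

1.3333


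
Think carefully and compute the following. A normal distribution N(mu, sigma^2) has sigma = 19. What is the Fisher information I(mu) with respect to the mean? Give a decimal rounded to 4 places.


The Fisher information for the mean of a normal distribution is I(mu) = 1/sigma^2.
sigma = 19, so sigma^2 = 361.
I(mu) = 1/361 = 0.0028

0.0028


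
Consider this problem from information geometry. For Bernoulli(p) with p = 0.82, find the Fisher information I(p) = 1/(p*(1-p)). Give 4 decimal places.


For Bernoulli(p), Fisher information is I(p) = 1/(p*(1-p)).
p = 0.82, 1-p = 0.18.
p*(1-p) = 0.1476.
I(p) = 1/0.1476 = 6.7751

6.7751


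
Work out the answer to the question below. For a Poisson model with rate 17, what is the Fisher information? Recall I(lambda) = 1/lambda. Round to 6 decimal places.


Fisher information for Poisson: I(lambda) = 1/lambda.
lambda = 17.
I(lambda) = 1/17 = 0.058824

0.058824


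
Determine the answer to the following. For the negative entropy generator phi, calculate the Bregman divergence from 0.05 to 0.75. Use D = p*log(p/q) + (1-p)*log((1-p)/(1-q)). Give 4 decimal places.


Bregman divergence with negative entropy generator:
D = p*log(p/q) + (1-p)*log((1-p)/(1-q)).
p = 0.05, q = 0.75.
p*log(p/q) = 0.05*log(0.05/0.75) = -0.135403.
(1-p)*log((1-p)/(1-q)) = 0.95*log(0.95/0.25) = 1.268251.
D = -0.135403 + 1.268251 = 1.1328

1.1328


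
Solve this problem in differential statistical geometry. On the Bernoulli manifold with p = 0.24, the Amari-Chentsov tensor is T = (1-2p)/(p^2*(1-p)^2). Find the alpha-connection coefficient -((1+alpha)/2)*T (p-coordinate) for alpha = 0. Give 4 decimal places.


Skewness (Amari-Chentsov) tensor: T = (1-2p)/(p^2*(1-p)^2).
p = 0.24, 1-2p = 0.52, p^2 = 0.0576, (1-p)^2 = 0.5776.
T = 0.52/(0.0576 * 0.5776) = 15.629809.
In the p-coordinate, Gamma^(alpha) = Gamma^(0) - (alpha/2)*T with Gamma^(0) = (1/2)*g'(p) = -T/2,
so Gamma^(alpha) = -((1+alpha)/2)*T.
alpha = 0, -(1+alpha)/2 = -0.5.
Gamma = -0.5 * 15.629809 = -7.8149

-7.8149


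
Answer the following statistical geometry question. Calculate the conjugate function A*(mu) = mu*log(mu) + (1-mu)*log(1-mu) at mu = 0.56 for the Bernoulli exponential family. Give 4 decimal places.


Legendre transform for Bernoulli:
A*(mu) = mu*log(mu) + (1-mu)*log(1-mu).
mu = 0.56, 1-mu = 0.44.
mu*log(mu) = 0.56*log(0.56) = -0.324698.
(1-mu)*log(1-mu) = 0.44*log(0.44) = -0.361231.
A* = -0.324698 + -0.361231 = -0.6859

-0.6859


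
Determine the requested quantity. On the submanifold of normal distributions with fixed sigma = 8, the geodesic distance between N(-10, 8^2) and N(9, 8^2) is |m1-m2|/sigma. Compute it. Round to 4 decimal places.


On the fixed-variance normal subfamily, geodesic distance = |m1-m2|/sigma.
|-10 - 9| = 19.
sigma = 8.
d = 19/8 = 2.3750

2.3750


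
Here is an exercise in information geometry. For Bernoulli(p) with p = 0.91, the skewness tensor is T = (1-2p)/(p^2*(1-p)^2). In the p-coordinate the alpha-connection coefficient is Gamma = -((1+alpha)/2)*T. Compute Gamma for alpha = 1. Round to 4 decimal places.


Skewness (Amari-Chentsov) tensor: T = (1-2p)/(p^2*(1-p)^2).
p = 0.91, 1-2p = -0.82, p^2 = 0.8281, (1-p)^2 = 0.0081.
T = -0.82/(0.8281 * 0.0081) = -122.249206.
In the p-coordinate, Gamma^(alpha) = Gamma^(0) - (alpha/2)*T with Gamma^(0) = (1/2)*g'(p) = -T/2,
so Gamma^(alpha) = -((1+alpha)/2)*T.
alpha = 1, -(1+alpha)/2 = -1.0.
Gamma = -1.0 * -122.249206 = 122.2492

122.2492


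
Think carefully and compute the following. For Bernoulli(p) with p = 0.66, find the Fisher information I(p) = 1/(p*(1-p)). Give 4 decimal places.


For Bernoulli(p), Fisher information is I(p) = 1/(p*(1-p)).
p = 0.66, 1-p = 0.34.
p*(1-p) = 0.2244.
I(p) = 1/0.2244 = 4.4563

4.4563


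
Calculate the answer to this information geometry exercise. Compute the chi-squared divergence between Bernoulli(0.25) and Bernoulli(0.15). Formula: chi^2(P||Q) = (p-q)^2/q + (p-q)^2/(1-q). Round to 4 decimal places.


Chi-squared divergence between Bernoulli distributions:
chi^2 = (p-q)^2/q + (p-q)^2/(1-q).
p = 0.25, q = 0.15, p-q = 0.1.
(p-q)^2 = 0.01.
term1 = 0.01/0.15 = 0.066667.
term2 = 0.01/0.85 = 0.011765.
chi^2 = 0.066667 + 0.011765 = 0.0784

0.0784


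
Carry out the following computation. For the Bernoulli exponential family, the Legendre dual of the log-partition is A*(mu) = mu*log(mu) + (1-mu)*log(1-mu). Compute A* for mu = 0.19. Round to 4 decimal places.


Legendre transform for Bernoulli:
A*(mu) = mu*log(mu) + (1-mu)*log(1-mu).
mu = 0.19, 1-mu = 0.81.
mu*log(mu) = 0.19*log(0.19) = -0.315539.
(1-mu)*log(1-mu) = 0.81*log(0.81) = -0.170684.
A* = -0.315539 + -0.170684 = -0.4862

-0.4862


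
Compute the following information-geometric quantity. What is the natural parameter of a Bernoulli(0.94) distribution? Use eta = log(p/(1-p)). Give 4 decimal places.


Natural parameter for Bernoulli: eta = log(p/(1-p)).
p = 0.94, 1-p = 0.06.
p/(1-p) = 15.666667.
eta = log(15.666667) = 2.7515

2.7515


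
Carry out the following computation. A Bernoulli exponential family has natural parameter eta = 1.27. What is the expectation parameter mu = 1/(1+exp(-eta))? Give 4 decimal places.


Dual coordinate (expectation parameter) for Bernoulli:
mu = 1/(1+exp(-eta)).
eta = 1.27.
exp(-eta) = exp(-1.27) = 0.280832.
mu = 1/(1+0.280832) = 0.7807

0.7807


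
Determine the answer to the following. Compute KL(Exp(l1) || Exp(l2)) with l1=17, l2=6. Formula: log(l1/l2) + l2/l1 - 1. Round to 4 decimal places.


KL divergence for exponential family:
KL = log(l1/l2) + l2/l1 - 1.
log(17/6) = 1.041454.
6/17 = 0.352941.
KL = 1.041454 + 0.352941 - 1 = 0.3944

0.3944


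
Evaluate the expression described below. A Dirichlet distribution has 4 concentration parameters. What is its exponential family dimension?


Exponential family dimension calculation:
Dirichlet with 4 components has 4 natural parameters.

4


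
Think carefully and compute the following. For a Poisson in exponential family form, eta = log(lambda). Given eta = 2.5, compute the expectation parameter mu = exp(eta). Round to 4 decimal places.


Expectation parameter for Poisson exponential family:
mu = exp(eta).
eta = 2.5.
mu = exp(2.5) = 12.1825

12.1825


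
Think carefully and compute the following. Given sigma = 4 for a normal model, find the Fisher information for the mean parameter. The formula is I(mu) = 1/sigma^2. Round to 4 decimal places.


The Fisher information for the mean of a normal distribution is I(mu) = 1/sigma^2.
sigma = 4, so sigma^2 = 16.
I(mu) = 1/16 = 0.0625

0.0625


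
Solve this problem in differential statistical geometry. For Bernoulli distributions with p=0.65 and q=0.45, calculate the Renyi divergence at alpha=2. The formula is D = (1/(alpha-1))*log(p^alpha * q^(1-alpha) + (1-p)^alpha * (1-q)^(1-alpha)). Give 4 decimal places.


Renyi divergence of order alpha between Bernoulli distributions:
D = (1/(alpha-1))*log(p^alpha * q^(1-alpha) + (1-p)^alpha * (1-q)^(1-alpha)).
alpha = 2, p = 0.65, q = 0.45.
p^alpha * q^(1-alpha) = 0.65^2 * 0.45^-1 = 0.938889.
(1-p)^alpha * (1-q)^(1-alpha) = 0.35^2 * 0.55^-1 = 0.222727.
sum = 0.938889 + 0.222727 = 1.161616.
D = (1/1)*log(1.161616) = 0.1498

0.1498


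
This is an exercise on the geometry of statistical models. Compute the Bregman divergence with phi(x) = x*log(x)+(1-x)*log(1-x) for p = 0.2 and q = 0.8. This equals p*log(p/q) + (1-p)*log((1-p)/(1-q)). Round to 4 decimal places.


Bregman divergence with negative entropy generator:
D = p*log(p/q) + (1-p)*log((1-p)/(1-q)).
p = 0.2, q = 0.8.
p*log(p/q) = 0.2*log(0.2/0.8) = -0.277259.
(1-p)*log((1-p)/(1-q)) = 0.8*log(0.8/0.2) = 1.109035.
D = -0.277259 + 1.109035 = 0.8318

0.8318


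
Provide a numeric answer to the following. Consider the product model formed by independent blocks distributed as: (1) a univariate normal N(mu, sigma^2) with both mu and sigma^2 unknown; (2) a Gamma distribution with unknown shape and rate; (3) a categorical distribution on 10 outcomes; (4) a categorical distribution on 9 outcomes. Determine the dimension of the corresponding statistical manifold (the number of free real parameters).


The dimension of a statistical manifold equals the number of free
(independent) real parameters of the model. For a product of independent
blocks the parameter counts add.
- normal (mu, sigma^2): 2.
- Gamma (shape, rate): 2.
- categorical on 10 outcomes (probabilities sum to 1): 10-1 = 9.
- categorical on 9 outcomes (probabilities sum to 1): 9-1 = 8.
Total = 2 + 2 + 9 + 8 = 21.
Dimension = 21

21


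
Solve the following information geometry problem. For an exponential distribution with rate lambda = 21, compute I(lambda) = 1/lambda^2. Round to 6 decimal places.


Fisher information for exponential: I(lambda) = 1/lambda^2.
lambda = 21, lambda^2 = 441.
I = 1/441 = 0.002268

0.002268


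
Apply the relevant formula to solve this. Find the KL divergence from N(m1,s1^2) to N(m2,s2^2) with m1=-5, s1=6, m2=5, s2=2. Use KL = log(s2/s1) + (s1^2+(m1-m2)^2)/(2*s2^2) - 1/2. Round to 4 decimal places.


KL divergence between normal distributions:
KL = log(s2/s1) + (s1^2 + (m1-m2)^2)/(2*s2^2) - 1/2.
log(2/6) = -1.098612.
(6^2 + (-5-5)^2)/(2*2^2) = (36 + 100)/8 = 17.0.
KL = -1.098612 + 17.0 - 0.5 = 15.4014

15.4014


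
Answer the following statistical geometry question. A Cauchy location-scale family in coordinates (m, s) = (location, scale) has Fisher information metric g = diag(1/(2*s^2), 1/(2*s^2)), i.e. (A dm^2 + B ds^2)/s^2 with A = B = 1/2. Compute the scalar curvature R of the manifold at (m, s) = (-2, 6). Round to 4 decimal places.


The metric has the form g = (A dm^2 + B ds^2)/s^2 with A = 1/2, B = 1/2.
Substitute u = sqrt(A/B)*m: g = B*(du^2 + ds^2)/s^2, i.e. B times the
Poincare upper half-plane metric, which has constant Gaussian curvature -1.
Scaling a 2D metric by a constant c divides the Gaussian curvature by c,
so K = -1/B = -1/(1/2) = -2.0000 everywhere (the point (m, s) = (-2, 6) is irrelevant:
the curvature is constant).
Scalar curvature in dimension 2: R = 2K = -2/(1/2) = -4.0000.

-4.0000


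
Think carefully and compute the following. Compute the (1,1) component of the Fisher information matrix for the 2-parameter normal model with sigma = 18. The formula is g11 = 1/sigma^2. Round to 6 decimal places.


For the 2-parameter normal family, the Fisher metric has:
  g11 = 1/sigma^2, g22 = 2/sigma^2.
sigma = 18, sigma^2 = 324.
g11 = 0.003086

0.003086


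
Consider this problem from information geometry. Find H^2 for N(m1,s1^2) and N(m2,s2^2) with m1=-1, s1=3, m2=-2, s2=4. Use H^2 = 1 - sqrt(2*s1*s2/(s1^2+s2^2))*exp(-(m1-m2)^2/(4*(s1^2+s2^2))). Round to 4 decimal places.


Squared Hellinger distance for Gaussians:
H^2 = 1 - sqrt(2*s1*s2/(s1^2+s2^2)) * exp(-(m1-m2)^2/(4*(s1^2+s2^2))).
s1^2 = 9, s2^2 = 16, s1^2+s2^2 = 25.
sqrt(2*3*4/(25)) = 0.979796.
(m1-m2)^2 = (1)^2 = 1.
exp(-1/(4*25)) = exp(-0.01) = 0.99005.
H^2 = 1 - 0.979796*0.99005 = 0.0300

0.0300


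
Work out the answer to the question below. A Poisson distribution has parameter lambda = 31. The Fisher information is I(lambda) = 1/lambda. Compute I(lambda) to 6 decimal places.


Fisher information for Poisson: I(lambda) = 1/lambda.
lambda = 31.
I(lambda) = 1/31 = 0.032258

0.032258


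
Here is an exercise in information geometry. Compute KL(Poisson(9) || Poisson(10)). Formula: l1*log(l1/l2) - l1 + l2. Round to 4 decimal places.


KL divergence for Poisson:
KL = l1*log(l1/l2) - l1 + l2.
l1 = 9, l2 = 10.
log(9/10) = -0.105361.
l1*log(l1/l2) = 9 * -0.105361 = -0.948245.
KL = -0.948245 - 9 + 10 = 0.0518

0.0518


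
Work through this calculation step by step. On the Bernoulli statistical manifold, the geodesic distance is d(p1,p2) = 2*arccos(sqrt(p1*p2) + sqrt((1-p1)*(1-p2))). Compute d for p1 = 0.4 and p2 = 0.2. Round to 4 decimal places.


Geodesic distance on Bernoulli manifold:
d(p1,p2) = 2*arccos(sqrt(p1*p2) + sqrt((1-p1)*(1-p2))).
sqrt(p1*p2) = sqrt(0.4*0.2) = 0.282843.
sqrt((1-p1)*(1-p2)) = sqrt(0.6*0.8) = 0.69282.
arg = 0.282843 + 0.69282 = 0.975663.
d = 2*arccos(0.975663) = 0.4421

0.4421


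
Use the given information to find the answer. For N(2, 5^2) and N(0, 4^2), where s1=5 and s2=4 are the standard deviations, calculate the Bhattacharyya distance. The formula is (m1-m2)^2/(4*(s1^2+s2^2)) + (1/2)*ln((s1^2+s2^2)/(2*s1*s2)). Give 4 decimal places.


Bhattacharyya distance between two Gaussians:
DB = (m1-m2)^2/(4*(s1^2+s2^2)) + (1/2)*ln((s1^2+s2^2)/(2*s1*s2)).
(m1-m2)^2 = (2)^2 = 4.
s1^2+s2^2 = 25 + 16 = 41.
term1 = 4/164 = 0.02439.
term2 = 0.5*ln(41/40.0) = 0.012346.
DB = 0.02439 + 0.012346 = 0.0367

0.0367


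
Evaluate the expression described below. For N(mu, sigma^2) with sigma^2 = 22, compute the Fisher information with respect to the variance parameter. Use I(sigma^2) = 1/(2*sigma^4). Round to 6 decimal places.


Fisher information for variance: I(sigma^2) = 1/(2*sigma^4).
sigma^2 = 22, so sigma^4 = 484.
I = 1/(2*484) = 1/968 = 0.001033

0.001033


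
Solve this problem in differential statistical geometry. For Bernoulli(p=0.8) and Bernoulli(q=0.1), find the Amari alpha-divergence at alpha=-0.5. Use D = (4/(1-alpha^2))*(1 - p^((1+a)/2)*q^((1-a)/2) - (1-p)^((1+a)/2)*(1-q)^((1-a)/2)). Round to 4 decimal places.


Amari alpha-divergence:
D = (4/(1-alpha^2))*(1 - p^((1+a)/2)*q^((1-a)/2) - (1-p)^((1+a)/2)*(1-q)^((1-a)/2)).
alpha = -0.5, p = 0.8, q = 0.1.
e1 = (1+alpha)/2 = 0.25, e2 = (1-alpha)/2 = 0.75.
t1 = p^e1 * q^e2 = 0.8^0.25 * 0.1^0.75 = 0.168179.
t2 = (1-p)^e1 * (1-q)^e2 = 0.2^0.25 * 0.9^0.75 = 0.61793.
4/(1-alpha^2) = 5.333333.
D = 5.333333*(1 - 0.168179 - 0.61793) = 1.1407

1.1407


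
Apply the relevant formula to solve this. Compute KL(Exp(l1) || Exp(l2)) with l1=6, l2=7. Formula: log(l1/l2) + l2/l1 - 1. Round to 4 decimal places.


KL divergence for exponential family:
KL = log(l1/l2) + l2/l1 - 1.
log(6/7) = -0.154151.
7/6 = 1.166667.
KL = -0.154151 + 1.166667 - 1 = 0.0125

0.0125


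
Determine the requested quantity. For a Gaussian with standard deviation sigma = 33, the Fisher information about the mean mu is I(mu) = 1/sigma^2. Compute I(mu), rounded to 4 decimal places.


The Fisher information for the mean of a normal distribution is I(mu) = 1/sigma^2.
sigma = 33, so sigma^2 = 1089.
I(mu) = 1/1089 = 0.0009

0.0009


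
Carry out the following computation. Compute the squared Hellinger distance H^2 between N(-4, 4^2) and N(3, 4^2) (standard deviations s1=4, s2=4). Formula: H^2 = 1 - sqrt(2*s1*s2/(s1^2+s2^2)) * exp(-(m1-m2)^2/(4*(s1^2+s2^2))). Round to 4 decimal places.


Squared Hellinger distance for Gaussians:
H^2 = 1 - sqrt(2*s1*s2/(s1^2+s2^2)) * exp(-(m1-m2)^2/(4*(s1^2+s2^2))).
s1^2 = 16, s2^2 = 16, s1^2+s2^2 = 32.
sqrt(2*4*4/(32)) = 1.0.
(m1-m2)^2 = (-7)^2 = 49.
exp(-49/(4*32)) = exp(-0.382812) = 0.681941.
H^2 = 1 - 1.0*0.681941 = 0.3181

0.3181


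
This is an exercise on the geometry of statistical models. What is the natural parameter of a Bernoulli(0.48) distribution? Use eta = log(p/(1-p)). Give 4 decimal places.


Natural parameter for Bernoulli: eta = log(p/(1-p)).
p = 0.48, 1-p = 0.52.
p/(1-p) = 0.923077.
eta = log(0.923077) = -0.0800

-0.0800


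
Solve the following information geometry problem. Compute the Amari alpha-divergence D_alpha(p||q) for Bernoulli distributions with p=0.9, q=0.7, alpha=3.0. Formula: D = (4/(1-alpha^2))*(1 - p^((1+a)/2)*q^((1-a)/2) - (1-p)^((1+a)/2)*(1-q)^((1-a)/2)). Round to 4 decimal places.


Amari alpha-divergence:
D = (4/(1-alpha^2))*(1 - p^((1+a)/2)*q^((1-a)/2) - (1-p)^((1+a)/2)*(1-q)^((1-a)/2)).
alpha = 3.0, p = 0.9, q = 0.7.
e1 = (1+alpha)/2 = 2.0, e2 = (1-alpha)/2 = -1.0.
t1 = p^e1 * q^e2 = 0.9^2.0 * 0.7^-1.0 = 1.157143.
t2 = (1-p)^e1 * (1-q)^e2 = 0.1^2.0 * 0.3^-1.0 = 0.033333.
4/(1-alpha^2) = -0.5.
D = -0.5*(1 - 1.157143 - 0.033333) = 0.0952

0.0952


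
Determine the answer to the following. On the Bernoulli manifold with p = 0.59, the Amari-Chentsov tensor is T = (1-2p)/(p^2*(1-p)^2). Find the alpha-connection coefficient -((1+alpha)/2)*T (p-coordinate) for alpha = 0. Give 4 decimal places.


Skewness (Amari-Chentsov) tensor: T = (1-2p)/(p^2*(1-p)^2).
p = 0.59, 1-2p = -0.18, p^2 = 0.3481, (1-p)^2 = 0.1681.
T = -0.18/(0.3481 * 0.1681) = -3.076102.
In the p-coordinate, Gamma^(alpha) = Gamma^(0) - (alpha/2)*T with Gamma^(0) = (1/2)*g'(p) = -T/2,
so Gamma^(alpha) = -((1+alpha)/2)*T.
alpha = 0, -(1+alpha)/2 = -0.5.
Gamma = -0.5 * -3.076102 = 1.5381

1.5381


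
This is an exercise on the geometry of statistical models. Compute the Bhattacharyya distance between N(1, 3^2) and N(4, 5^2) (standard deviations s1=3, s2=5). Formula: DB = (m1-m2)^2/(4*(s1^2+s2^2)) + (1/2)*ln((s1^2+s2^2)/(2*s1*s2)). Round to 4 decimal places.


Bhattacharyya distance between two Gaussians:
DB = (m1-m2)^2/(4*(s1^2+s2^2)) + (1/2)*ln((s1^2+s2^2)/(2*s1*s2)).
(m1-m2)^2 = (-3)^2 = 9.
s1^2+s2^2 = 9 + 25 = 34.
term1 = 9/136 = 0.066176.
term2 = 0.5*ln(34/30.0) = 0.062582.
DB = 0.066176 + 0.062582 = 0.1288

0.1288


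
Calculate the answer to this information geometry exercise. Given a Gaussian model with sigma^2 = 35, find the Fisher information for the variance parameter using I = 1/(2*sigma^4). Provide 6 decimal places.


Fisher information for variance: I(sigma^2) = 1/(2*sigma^4).
sigma^2 = 35, so sigma^4 = 1225.
I = 1/(2*1225) = 1/2450 = 0.000408

0.000408


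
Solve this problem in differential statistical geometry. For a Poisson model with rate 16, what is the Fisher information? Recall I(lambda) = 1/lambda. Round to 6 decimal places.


Fisher information for Poisson: I(lambda) = 1/lambda.
lambda = 16.
I(lambda) = 1/16 = 0.062500

0.062500


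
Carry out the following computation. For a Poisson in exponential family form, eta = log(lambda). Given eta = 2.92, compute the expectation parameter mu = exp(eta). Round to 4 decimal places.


Expectation parameter for Poisson exponential family:
mu = exp(eta).
eta = 2.92.
mu = exp(2.92) = 18.5413

18.5413


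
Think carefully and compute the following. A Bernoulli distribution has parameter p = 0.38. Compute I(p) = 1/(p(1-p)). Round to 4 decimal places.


For Bernoulli(p), Fisher information is I(p) = 1/(p*(1-p)).
p = 0.38, 1-p = 0.62.
p*(1-p) = 0.2356.
I(p) = 1/0.2356 = 4.2445

4.2445


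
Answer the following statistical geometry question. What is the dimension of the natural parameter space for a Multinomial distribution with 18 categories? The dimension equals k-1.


Exponential family dimension calculation:
For Multinomial with k=18 categories, dim = k-1 = 17.

17


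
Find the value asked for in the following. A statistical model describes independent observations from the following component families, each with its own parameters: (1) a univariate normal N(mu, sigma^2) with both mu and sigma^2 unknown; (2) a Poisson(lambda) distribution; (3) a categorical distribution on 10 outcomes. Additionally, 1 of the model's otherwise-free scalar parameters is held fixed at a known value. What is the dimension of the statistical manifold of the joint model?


The dimension of a statistical manifold equals the number of free
(independent) real parameters of the model. For a product of independent
blocks the parameter counts add.
- normal (mu, sigma^2): 2.
- Poisson (lambda): 1.
- categorical on 10 outcomes (probabilities sum to 1): 10-1 = 9.
Total = 2 + 1 + 9 = 12.
1 parameter(s) fixed at known values: 12 - 1 = 11.
Dimension = 11

11


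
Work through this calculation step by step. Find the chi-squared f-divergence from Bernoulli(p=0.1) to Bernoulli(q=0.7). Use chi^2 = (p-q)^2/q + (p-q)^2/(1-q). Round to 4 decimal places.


Chi-squared divergence between Bernoulli distributions:
chi^2 = (p-q)^2/q + (p-q)^2/(1-q).
p = 0.1, q = 0.7, p-q = -0.6.
(p-q)^2 = 0.36.
term1 = 0.36/0.7 = 0.514286.
term2 = 0.36/0.3 = 1.2.
chi^2 = 0.514286 + 1.2 = 1.7143

1.7143


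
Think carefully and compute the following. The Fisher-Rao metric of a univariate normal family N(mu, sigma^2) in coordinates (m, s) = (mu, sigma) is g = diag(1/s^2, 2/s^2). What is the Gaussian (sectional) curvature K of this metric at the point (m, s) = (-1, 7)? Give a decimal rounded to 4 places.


The metric has the form g = (A dm^2 + B ds^2)/s^2 with A = 1, B = 2.
Substitute u = sqrt(A/B)*m: g = B*(du^2 + ds^2)/s^2, i.e. B times the
Poincare upper half-plane metric, which has constant Gaussian curvature -1.
Scaling a 2D metric by a constant c divides the Gaussian curvature by c,
so K = -1/B = -1/(2) = -0.5000 everywhere (the point (m, s) = (-1, 7) is irrelevant:
the curvature is constant).
The requested Gaussian curvature is K = -0.5000.

-0.5000


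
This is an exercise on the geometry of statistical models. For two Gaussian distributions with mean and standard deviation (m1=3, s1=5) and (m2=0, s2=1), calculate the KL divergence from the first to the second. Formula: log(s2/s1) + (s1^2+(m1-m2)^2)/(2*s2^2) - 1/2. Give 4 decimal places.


KL divergence between normal distributions:
KL = log(s2/s1) + (s1^2 + (m1-m2)^2)/(2*s2^2) - 1/2.
log(1/5) = -1.609438.
(5^2 + (3-0)^2)/(2*1^2) = (25 + 9)/2 = 17.0.
KL = -1.609438 + 17.0 - 0.5 = 14.8906

14.8906


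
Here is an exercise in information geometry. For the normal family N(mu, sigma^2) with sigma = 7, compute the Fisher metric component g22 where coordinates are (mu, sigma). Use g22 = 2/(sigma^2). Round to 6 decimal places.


For the 2-parameter normal family, the Fisher metric has:
  g11 = 1/sigma^2, g22 = 2/sigma^2.
sigma = 7, sigma^2 = 49.
g22 = 0.040816

0.040816


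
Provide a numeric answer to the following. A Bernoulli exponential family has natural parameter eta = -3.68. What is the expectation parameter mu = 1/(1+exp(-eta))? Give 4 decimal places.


Dual coordinate (expectation parameter) for Bernoulli:
mu = 1/(1+exp(-eta)).
eta = -3.68.
exp(-eta) = exp(3.68) = 39.646394.
mu = 1/(1+39.646394) = 0.0246

0.0246


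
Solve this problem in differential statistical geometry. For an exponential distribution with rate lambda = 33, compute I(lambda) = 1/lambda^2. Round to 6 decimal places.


Fisher information for exponential: I(lambda) = 1/lambda^2.
lambda = 33, lambda^2 = 1089.
I = 1/1089 = 0.000918

0.000918


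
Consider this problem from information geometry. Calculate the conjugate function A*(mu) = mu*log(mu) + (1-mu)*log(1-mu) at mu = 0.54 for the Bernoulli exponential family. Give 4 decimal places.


Legendre transform for Bernoulli:
A*(mu) = mu*log(mu) + (1-mu)*log(1-mu).
mu = 0.54, 1-mu = 0.46.
mu*log(mu) = 0.54*log(0.54) = -0.332741.
(1-mu)*log(1-mu) = 0.46*log(0.46) = -0.357203.
A* = -0.332741 + -0.357203 = -0.6899

-0.6899


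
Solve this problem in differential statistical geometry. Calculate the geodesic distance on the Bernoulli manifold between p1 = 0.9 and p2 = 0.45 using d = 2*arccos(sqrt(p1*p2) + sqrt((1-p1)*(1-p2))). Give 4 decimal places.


Geodesic distance on Bernoulli manifold:
d(p1,p2) = 2*arccos(sqrt(p1*p2) + sqrt((1-p1)*(1-p2))).
sqrt(p1*p2) = sqrt(0.9*0.45) = 0.636396.
sqrt((1-p1)*(1-p2)) = sqrt(0.1*0.55) = 0.234521.
arg = 0.636396 + 0.234521 = 0.870917.
d = 2*arccos(0.870917) = 1.0275

1.0275


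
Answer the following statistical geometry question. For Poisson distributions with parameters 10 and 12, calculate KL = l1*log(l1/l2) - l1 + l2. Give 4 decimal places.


KL divergence for Poisson:
KL = l1*log(l1/l2) - l1 + l2.
l1 = 10, l2 = 12.
log(10/12) = -0.182322.
l1*log(l1/l2) = 10 * -0.182322 = -1.823216.
KL = -1.823216 - 10 + 12 = 0.1768

0.1768


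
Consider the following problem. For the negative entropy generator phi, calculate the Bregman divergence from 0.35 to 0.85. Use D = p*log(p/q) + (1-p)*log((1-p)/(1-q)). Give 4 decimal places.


Bregman divergence with negative entropy generator:
D = p*log(p/q) + (1-p)*log((1-p)/(1-q)).
p = 0.35, q = 0.85.
p*log(p/q) = 0.35*log(0.35/0.85) = -0.310556.
(1-p)*log((1-p)/(1-q)) = 0.65*log(0.65/0.15) = 0.953119.
D = -0.310556 + 0.953119 = 0.6426

0.6426


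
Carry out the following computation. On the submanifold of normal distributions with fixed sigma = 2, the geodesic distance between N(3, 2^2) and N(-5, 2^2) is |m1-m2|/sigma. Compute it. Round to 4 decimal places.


On the fixed-variance normal subfamily, geodesic distance = |m1-m2|/sigma.
|3 - -5| = 8.
sigma = 2.
d = 8/2 = 4.0000

4.0000


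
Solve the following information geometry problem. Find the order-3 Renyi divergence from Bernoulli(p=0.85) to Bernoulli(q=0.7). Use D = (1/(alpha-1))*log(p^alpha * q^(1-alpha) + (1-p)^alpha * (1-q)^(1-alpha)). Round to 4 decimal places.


Renyi divergence of order alpha between Bernoulli distributions:
D = (1/(alpha-1))*log(p^alpha * q^(1-alpha) + (1-p)^alpha * (1-q)^(1-alpha)).
alpha = 3, p = 0.85, q = 0.7.
p^alpha * q^(1-alpha) = 0.85^3 * 0.7^-2 = 1.253316.
(1-p)^alpha * (1-q)^(1-alpha) = 0.15^3 * 0.3^-2 = 0.0375.
sum = 1.253316 + 0.0375 = 1.290816.
D = (1/2)*log(1.290816) = 0.1276

0.1276


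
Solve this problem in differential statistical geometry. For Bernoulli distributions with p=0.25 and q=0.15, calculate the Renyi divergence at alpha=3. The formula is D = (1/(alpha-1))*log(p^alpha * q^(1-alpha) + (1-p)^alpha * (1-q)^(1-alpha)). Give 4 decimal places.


Renyi divergence of order alpha between Bernoulli distributions:
D = (1/(alpha-1))*log(p^alpha * q^(1-alpha) + (1-p)^alpha * (1-q)^(1-alpha)).
alpha = 3, p = 0.25, q = 0.15.
p^alpha * q^(1-alpha) = 0.25^3 * 0.15^-2 = 0.694444.
(1-p)^alpha * (1-q)^(1-alpha) = 0.75^3 * 0.85^-2 = 0.58391.
sum = 0.694444 + 0.58391 = 1.278354.
D = (1/2)*log(1.278354) = 0.1228

0.1228


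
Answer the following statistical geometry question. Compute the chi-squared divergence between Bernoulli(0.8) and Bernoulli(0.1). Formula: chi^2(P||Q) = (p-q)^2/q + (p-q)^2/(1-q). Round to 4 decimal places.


Chi-squared divergence between Bernoulli distributions:
chi^2 = (p-q)^2/q + (p-q)^2/(1-q).
p = 0.8, q = 0.1, p-q = 0.7.
(p-q)^2 = 0.49.
term1 = 0.49/0.1 = 4.9.
term2 = 0.49/0.9 = 0.544444.
chi^2 = 4.9 + 0.544444 = 5.4444

5.4444


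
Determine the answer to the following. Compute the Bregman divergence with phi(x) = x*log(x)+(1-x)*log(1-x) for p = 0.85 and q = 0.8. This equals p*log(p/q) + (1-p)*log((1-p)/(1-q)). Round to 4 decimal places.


Bregman divergence with negative entropy generator:
D = p*log(p/q) + (1-p)*log((1-p)/(1-q)).
p = 0.85, q = 0.8.
p*log(p/q) = 0.85*log(0.85/0.8) = 0.051531.
(1-p)*log((1-p)/(1-q)) = 0.15*log(0.15/0.2) = -0.043152.
D = 0.051531 + -0.043152 = 0.0084

0.0084


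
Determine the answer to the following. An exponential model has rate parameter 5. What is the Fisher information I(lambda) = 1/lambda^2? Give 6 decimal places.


Fisher information for exponential: I(lambda) = 1/lambda^2.
lambda = 5, lambda^2 = 25.
I = 1/25 = 0.040000

0.040000


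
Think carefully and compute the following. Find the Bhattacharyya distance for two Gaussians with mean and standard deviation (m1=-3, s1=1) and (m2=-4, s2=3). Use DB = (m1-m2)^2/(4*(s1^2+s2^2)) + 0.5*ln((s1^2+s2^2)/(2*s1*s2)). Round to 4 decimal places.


Bhattacharyya distance between two Gaussians:
DB = (m1-m2)^2/(4*(s1^2+s2^2)) + (1/2)*ln((s1^2+s2^2)/(2*s1*s2)).
(m1-m2)^2 = (1)^2 = 1.
s1^2+s2^2 = 1 + 9 = 10.
term1 = 1/40 = 0.025.
term2 = 0.5*ln(10/6.0) = 0.255413.
DB = 0.025 + 0.255413 = 0.2804

0.2804


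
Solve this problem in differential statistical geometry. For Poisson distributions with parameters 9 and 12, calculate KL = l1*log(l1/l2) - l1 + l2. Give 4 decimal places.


KL divergence for Poisson:
KL = l1*log(l1/l2) - l1 + l2.
l1 = 9, l2 = 12.
log(9/12) = -0.287682.
l1*log(l1/l2) = 9 * -0.287682 = -2.589139.
KL = -2.589139 - 9 + 12 = 0.4109

0.4109


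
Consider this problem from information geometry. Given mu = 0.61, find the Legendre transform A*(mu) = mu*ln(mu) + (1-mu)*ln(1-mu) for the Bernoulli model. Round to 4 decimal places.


Legendre transform for Bernoulli:
A*(mu) = mu*log(mu) + (1-mu)*log(1-mu).
mu = 0.61, 1-mu = 0.39.
mu*log(mu) = 0.61*log(0.61) = -0.301521.
(1-mu)*log(1-mu) = 0.39*log(0.39) = -0.367227.
A* = -0.301521 + -0.367227 = -0.6687

-0.6687


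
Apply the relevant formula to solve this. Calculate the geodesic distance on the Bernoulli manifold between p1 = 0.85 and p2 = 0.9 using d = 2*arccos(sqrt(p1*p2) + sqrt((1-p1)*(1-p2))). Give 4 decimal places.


Geodesic distance on Bernoulli manifold:
d(p1,p2) = 2*arccos(sqrt(p1*p2) + sqrt((1-p1)*(1-p2))).
sqrt(p1*p2) = sqrt(0.85*0.9) = 0.874643.
sqrt((1-p1)*(1-p2)) = sqrt(0.15*0.1) = 0.122474.
arg = 0.874643 + 0.122474 = 0.997117.
d = 2*arccos(0.997117) = 0.1519

0.1519


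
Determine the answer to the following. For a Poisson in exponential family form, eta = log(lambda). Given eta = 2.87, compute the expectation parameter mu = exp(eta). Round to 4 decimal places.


Expectation parameter for Poisson exponential family:
mu = exp(eta).
eta = 2.87.
mu = exp(2.87) = 17.6370

17.6370


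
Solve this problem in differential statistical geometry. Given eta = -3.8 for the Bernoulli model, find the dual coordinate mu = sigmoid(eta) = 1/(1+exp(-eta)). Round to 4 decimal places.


Dual coordinate (expectation parameter) for Bernoulli:
mu = 1/(1+exp(-eta)).
eta = -3.8.
exp(-eta) = exp(3.8) = 44.701184.
mu = 1/(1+44.701184) = 0.0219

0.0219


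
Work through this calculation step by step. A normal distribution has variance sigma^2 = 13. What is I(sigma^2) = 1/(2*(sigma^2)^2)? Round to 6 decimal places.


Fisher information for variance: I(sigma^2) = 1/(2*sigma^4).
sigma^2 = 13, so sigma^4 = 169.
I = 1/(2*169) = 1/338 = 0.002959

0.002959


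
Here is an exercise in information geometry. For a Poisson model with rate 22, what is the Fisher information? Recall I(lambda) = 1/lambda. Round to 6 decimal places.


Fisher information for Poisson: I(lambda) = 1/lambda.
lambda = 22.
I(lambda) = 1/22 = 0.045455

0.045455


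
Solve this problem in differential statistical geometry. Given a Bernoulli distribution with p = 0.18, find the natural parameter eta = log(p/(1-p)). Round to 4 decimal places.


Natural parameter for Bernoulli: eta = log(p/(1-p)).
p = 0.18, 1-p = 0.82.
p/(1-p) = 0.219512.
eta = log(0.219512) = -1.5163

-1.5163


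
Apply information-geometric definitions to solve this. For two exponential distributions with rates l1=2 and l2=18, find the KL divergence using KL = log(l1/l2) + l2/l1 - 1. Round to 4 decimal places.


KL divergence for exponential family:
KL = log(l1/l2) + l2/l1 - 1.
log(2/18) = -2.197225.
18/2 = 9.0.
KL = -2.197225 + 9.0 - 1 = 5.8028

5.8028


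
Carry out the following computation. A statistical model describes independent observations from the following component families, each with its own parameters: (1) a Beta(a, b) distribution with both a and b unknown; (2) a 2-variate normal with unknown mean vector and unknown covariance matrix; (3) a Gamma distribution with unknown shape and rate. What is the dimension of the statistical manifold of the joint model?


The dimension of a statistical manifold equals the number of free
(independent) real parameters of the model. For a product of independent
blocks the parameter counts add.
- Beta (a, b): 2.
- 2-variate normal: 2 (mean) + 2*3/2 = 3 (symmetric covariance) = 5.
- Gamma (shape, rate): 2.
Total = 2 + 5 + 2 = 9.
Dimension = 9

9


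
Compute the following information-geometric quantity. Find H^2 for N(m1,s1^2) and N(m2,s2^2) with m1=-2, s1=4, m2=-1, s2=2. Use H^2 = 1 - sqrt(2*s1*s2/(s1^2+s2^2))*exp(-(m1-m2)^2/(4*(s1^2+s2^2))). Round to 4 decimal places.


Squared Hellinger distance for Gaussians:
H^2 = 1 - sqrt(2*s1*s2/(s1^2+s2^2)) * exp(-(m1-m2)^2/(4*(s1^2+s2^2))).
s1^2 = 16, s2^2 = 4, s1^2+s2^2 = 20.
sqrt(2*4*2/(20)) = 0.894427.
(m1-m2)^2 = (-1)^2 = 1.
exp(-1/(4*20)) = exp(-0.0125) = 0.987578.
H^2 = 1 - 0.894427*0.987578 = 0.1167

0.1167


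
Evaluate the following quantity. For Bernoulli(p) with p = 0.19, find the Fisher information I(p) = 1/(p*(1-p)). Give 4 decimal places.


For Bernoulli(p), Fisher information is I(p) = 1/(p*(1-p)).
p = 0.19, 1-p = 0.81.
p*(1-p) = 0.1539.
I(p) = 1/0.1539 = 6.4977

6.4977


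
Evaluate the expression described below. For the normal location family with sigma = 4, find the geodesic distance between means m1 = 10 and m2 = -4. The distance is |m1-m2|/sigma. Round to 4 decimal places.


On the fixed-variance normal subfamily, geodesic distance = |m1-m2|/sigma.
|10 - -4| = 14.
sigma = 4.
d = 14/4 = 3.5000

3.5000


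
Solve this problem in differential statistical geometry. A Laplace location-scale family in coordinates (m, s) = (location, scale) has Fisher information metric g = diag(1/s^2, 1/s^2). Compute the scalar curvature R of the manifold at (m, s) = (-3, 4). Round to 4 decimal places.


The metric has the form g = (A dm^2 + B ds^2)/s^2 with A = 1, B = 1.
Substitute u = sqrt(A/B)*m: g = B*(du^2 + ds^2)/s^2, i.e. B times the
Poincare upper half-plane metric, which has constant Gaussian curvature -1.
Scaling a 2D metric by a constant c divides the Gaussian curvature by c,
so K = -1/B = -1/(1) = -1.0000 everywhere (the point (m, s) = (-3, 4) is irrelevant:
the curvature is constant).
Scalar curvature in dimension 2: R = 2K = -2/(1) = -2.0000.

-2.0000


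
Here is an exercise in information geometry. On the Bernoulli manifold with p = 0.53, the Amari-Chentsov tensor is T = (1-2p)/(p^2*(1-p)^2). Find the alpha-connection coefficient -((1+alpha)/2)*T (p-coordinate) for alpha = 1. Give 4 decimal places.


Skewness (Amari-Chentsov) tensor: T = (1-2p)/(p^2*(1-p)^2).
p = 0.53, 1-2p = -0.06, p^2 = 0.2809, (1-p)^2 = 0.2209.
T = -0.06/(0.2809 * 0.2209) = -0.96695.
In the p-coordinate, Gamma^(alpha) = Gamma^(0) - (alpha/2)*T with Gamma^(0) = (1/2)*g'(p) = -T/2,
so Gamma^(alpha) = -((1+alpha)/2)*T.
alpha = 1, -(1+alpha)/2 = -1.0.
Gamma = -1.0 * -0.96695 = 0.9669

0.9669


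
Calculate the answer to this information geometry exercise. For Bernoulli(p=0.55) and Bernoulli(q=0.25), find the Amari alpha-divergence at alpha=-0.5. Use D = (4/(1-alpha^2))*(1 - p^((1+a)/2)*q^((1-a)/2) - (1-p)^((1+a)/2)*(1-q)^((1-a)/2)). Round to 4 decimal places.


Amari alpha-divergence:
D = (4/(1-alpha^2))*(1 - p^((1+a)/2)*q^((1-a)/2) - (1-p)^((1+a)/2)*(1-q)^((1-a)/2)).
alpha = -0.5, p = 0.55, q = 0.25.
e1 = (1+alpha)/2 = 0.25, e2 = (1-alpha)/2 = 0.75.
t1 = p^e1 * q^e2 = 0.55^0.25 * 0.25^0.75 = 0.304471.
t2 = (1-p)^e1 * (1-q)^e2 = 0.45^0.25 * 0.75^0.75 = 0.660084.
4/(1-alpha^2) = 5.333333.
D = 5.333333*(1 - 0.304471 - 0.660084) = 0.1890

0.1890


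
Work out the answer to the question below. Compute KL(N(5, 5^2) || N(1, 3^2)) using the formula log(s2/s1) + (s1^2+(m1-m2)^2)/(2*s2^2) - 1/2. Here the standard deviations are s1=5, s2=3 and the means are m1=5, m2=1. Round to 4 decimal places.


KL divergence between normal distributions:
KL = log(s2/s1) + (s1^2 + (m1-m2)^2)/(2*s2^2) - 1/2.
log(3/5) = -0.510826.
(5^2 + (5-1)^2)/(2*3^2) = (25 + 16)/18 = 2.277778.
KL = -0.510826 + 2.277778 - 0.5 = 1.2670

1.2670


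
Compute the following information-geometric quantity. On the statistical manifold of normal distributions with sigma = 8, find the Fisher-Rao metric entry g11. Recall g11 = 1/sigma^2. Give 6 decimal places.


For the 2-parameter normal family, the Fisher metric has:
  g11 = 1/sigma^2, g22 = 2/sigma^2.
sigma = 8, sigma^2 = 64.
g11 = 0.015625

0.015625


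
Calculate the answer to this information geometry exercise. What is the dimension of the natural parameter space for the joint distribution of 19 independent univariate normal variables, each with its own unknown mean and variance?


Exponential family dimension calculation:
Each univariate normal has two natural parameters (mu/sigma^2 and -1/(2 sigma^2)).
With 19 independent components, dim = 2 * 19 = 38.

38


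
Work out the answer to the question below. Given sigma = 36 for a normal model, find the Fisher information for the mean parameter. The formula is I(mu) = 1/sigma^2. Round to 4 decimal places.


The Fisher information for the mean of a normal distribution is I(mu) = 1/sigma^2.
sigma = 36, so sigma^2 = 1296.
I(mu) = 1/1296 = 0.0008

0.0008
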